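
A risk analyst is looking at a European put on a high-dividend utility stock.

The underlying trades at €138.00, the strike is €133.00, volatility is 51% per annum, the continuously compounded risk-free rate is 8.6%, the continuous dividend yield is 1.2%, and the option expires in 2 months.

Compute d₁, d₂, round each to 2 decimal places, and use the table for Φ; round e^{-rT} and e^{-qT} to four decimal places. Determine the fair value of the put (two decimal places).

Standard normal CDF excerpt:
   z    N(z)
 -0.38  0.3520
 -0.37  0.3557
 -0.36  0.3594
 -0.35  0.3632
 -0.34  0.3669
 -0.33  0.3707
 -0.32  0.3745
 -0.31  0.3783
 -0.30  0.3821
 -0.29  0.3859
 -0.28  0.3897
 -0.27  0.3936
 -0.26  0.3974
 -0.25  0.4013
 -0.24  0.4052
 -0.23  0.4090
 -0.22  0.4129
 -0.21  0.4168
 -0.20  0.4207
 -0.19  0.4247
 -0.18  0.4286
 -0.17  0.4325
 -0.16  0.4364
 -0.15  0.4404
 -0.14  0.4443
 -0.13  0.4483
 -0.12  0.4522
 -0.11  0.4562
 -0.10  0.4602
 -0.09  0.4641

σ√T = 0.51 × 0.4082 = 0.2082
d₁ = [ln(138/133) + (0.086 − 0.012 + 0.51²/2)·0.1667] / 0.2082 = [0.0369 + 0.0340] / 0.2082 = 0.3406 ≈ 0.34
d₂ = d₁ − σ√T = 0.3406 − 0.2082 = 0.1324 ≈ 0.13
e^(−qT) = e^(−0.012·0.1667) = 0.9980;  e^(−rT) = e^(−0.086·0.1667) = 0.9858
P = 133·0.9858·N(-0.13) − 138·0.9980·N(-0.34) = 133·0.9858·0.4483 − 138·0.9980·0.3669 = 58.7772 − 50.5309 = 8.2463

€8.25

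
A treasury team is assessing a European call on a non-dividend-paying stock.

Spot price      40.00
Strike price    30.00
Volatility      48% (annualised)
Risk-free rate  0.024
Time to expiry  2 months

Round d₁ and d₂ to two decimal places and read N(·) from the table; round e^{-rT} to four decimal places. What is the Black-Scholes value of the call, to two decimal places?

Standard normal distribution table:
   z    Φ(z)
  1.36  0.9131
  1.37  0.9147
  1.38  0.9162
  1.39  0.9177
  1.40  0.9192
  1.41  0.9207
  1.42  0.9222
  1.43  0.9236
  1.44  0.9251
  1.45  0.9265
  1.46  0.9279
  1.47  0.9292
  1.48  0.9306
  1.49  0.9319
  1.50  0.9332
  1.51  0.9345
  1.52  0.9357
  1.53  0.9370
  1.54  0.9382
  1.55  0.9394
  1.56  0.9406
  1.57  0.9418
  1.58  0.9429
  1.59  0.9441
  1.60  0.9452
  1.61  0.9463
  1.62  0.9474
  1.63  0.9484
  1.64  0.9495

10.34

σ√T = 0.48·√0.1667 = 0.1960
ln(S/K) + (r + σ²/2)T = ln(40/30) + (0.024 + 0.48²/2)·0.1667 = 0.2877 + 0.0232 = 0.3109
d₁ = 0.3109 / 0.1960 = 1.5865 → 1.59
d₂ = d₁ − σ√T = 1.5865 − 0.1960 = 1.3905 → 1.39
exp(−rT) = exp(−0.024·0.1667) = 0.9960
N(d₁) = N(1.59) = 0.9441;  N(d₂) = N(1.39) = 0.9177
C = 40·0.9441 − 30·0.9960·0.9177 = 37.7640 − 27.4209 = 10.3431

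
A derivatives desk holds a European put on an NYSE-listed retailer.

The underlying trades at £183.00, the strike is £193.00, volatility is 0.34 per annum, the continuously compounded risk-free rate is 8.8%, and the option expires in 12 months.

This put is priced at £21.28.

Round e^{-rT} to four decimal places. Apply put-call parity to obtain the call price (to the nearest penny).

exp(−rT) = exp(−0.088·1) = 0.9158
Put-call parity: C − P = S − K·e^(−rT) = 183 − 193·0.9158 = 183 − 176.7494 = 6.2506
C = P + (C − P) = 21.28 + (6.2506) = 27.5306

£27.53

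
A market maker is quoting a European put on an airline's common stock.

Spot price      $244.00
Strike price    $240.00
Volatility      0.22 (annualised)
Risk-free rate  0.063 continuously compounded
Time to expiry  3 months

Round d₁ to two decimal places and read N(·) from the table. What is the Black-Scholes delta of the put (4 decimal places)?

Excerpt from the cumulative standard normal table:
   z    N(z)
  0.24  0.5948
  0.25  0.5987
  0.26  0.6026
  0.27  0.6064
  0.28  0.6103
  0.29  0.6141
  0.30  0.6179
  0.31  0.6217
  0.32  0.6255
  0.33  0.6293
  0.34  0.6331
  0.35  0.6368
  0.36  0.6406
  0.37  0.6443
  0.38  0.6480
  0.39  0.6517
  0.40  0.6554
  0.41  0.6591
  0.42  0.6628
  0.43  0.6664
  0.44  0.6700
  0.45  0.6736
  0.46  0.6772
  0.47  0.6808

-0.3632

T = 0.25;  σ√T = 0.1100
d₁ = [ln(244/240) + (0.063 + 0.22²/2)·0.25] / 0.1100 = [0.0165 + 0.0218] / 0.1100 = 0.3484 ≈ 0.35
N(d₁) = N(0.35) = 0.6368
Δ_put = N(d₁) − 1 = 0.6368 − 1 = -0.3632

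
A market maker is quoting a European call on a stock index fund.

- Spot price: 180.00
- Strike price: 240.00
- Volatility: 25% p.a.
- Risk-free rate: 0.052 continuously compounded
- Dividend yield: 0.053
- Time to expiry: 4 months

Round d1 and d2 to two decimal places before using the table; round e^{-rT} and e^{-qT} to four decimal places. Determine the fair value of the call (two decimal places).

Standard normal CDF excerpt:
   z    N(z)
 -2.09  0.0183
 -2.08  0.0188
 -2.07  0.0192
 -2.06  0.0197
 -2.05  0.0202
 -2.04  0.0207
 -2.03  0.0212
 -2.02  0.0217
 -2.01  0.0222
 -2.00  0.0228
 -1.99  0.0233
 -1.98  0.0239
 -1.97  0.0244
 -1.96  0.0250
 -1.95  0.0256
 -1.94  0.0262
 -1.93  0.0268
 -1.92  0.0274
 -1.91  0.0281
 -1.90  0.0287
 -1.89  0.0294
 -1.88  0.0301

0.32

σ√T = 0.25 × 0.5774 = 0.1443
ln(S/K) + (r − q + σ²/2)T = ln(180/240) + (0.052 − 0.053 + 0.25²/2)·0.3333 = -0.2877 + 0.0101 = -0.2776
d₁ = -0.2776 / 0.1443 = -1.9233 which rounds to -1.92
d₂ = d₁ − σ√T = -1.9233 − 0.1443 = -2.0676 which rounds to -2.07
e^(−qT) = e^(−0.053·0.3333) = 0.9825;  e^(−rT) = e^(−0.052·0.3333) = 0.9828
C = 180·0.9825·N(-1.92) − 240·0.9828·N(-2.07) = 180·0.9825·0.0274 − 240·0.9828·0.0192 = 4.8457 − 4.5287 = 0.3169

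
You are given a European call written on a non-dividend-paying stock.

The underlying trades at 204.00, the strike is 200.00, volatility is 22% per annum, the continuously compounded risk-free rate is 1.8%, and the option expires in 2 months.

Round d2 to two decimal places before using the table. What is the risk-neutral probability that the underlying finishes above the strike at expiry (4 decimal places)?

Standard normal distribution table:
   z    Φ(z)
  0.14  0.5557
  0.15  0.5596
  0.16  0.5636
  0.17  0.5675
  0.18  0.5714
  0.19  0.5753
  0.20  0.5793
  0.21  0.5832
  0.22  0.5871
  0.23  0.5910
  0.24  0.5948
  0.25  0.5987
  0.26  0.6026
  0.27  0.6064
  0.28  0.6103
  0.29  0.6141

0.5832

T = 0.1667;  σ√T = 0.0898
d₁ = [ln(204/200) + (0.018 + 0.22²/2)·0.1667] / 0.0898 = [0.0198 + 0.0070] / 0.0898 = 0.2988 ⇒ 0.30
d₂ = d₁ − σ√T = 0.2988 − 0.0898 = 0.2090 ⇒ 0.21
Risk-neutral Pr[S_T > K] = N(d₂) = N(0.21) = 0.5832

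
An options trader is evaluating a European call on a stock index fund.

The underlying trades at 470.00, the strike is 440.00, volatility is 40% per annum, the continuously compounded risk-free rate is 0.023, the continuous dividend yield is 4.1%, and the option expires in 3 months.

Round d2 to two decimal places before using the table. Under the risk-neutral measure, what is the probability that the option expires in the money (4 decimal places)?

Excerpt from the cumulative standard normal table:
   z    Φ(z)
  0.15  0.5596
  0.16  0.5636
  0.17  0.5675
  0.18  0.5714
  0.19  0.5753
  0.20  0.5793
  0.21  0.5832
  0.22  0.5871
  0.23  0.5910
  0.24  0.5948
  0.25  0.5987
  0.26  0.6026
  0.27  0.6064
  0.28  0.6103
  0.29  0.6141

0.5832

σ√T = 0.4 × 0.5000 = 0.2000
d₁ = [ln(470/440) + (0.023 − 0.041 + ½·0.4²)·0.25] / (σ√T) = (0.0660 + 0.0155) / 0.2000 = 0.4073 which rounds to 0.41
d₂ = 0.4073 − 0.2000 = 0.2073 which rounds to 0.21
Risk-neutral Pr[S_T > K] = N(d₂) = N(0.21) = 0.5832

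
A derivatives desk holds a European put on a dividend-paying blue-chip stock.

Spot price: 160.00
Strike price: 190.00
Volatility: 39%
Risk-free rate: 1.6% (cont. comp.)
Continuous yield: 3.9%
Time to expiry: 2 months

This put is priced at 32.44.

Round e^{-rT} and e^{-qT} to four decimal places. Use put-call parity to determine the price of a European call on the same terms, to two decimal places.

e^(−qT) = e^(−0.039·0.1667) = 0.9935;  e^(−rT) = e^(−0.016·0.1667) = 0.9973
Put-call parity: C − P = S·e^(−qT) − K·e^(−rT) = 160·0.9935 − 190·0.9973 = 158.9600 − 189.4870 = -30.5270
C = P + (C − P) = 32.44 + (-30.5270) = 1.9130

1.91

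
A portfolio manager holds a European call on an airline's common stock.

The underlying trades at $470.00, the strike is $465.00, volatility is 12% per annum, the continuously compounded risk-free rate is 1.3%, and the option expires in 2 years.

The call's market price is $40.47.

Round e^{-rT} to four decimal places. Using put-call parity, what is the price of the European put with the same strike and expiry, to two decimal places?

e^(−rT) = e^(−0.013·2) = 0.9743
Put-call parity: C − P = S − K·e^(−rT) = 470 − 465·0.9743 = 470 − 453.0495 = 16.9505
P = C − (C − P) = 40.47 − (16.9505) = 23.5195

$23.52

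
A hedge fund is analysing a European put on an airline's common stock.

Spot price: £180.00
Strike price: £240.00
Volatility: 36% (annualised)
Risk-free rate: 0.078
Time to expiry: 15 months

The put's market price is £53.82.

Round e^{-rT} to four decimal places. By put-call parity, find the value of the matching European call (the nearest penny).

e^(−rT) = e^(−0.078·1.25) = 0.9071
Put-call parity: C − P = S − K·e^(−rT) = 180 − 240·0.9071 = 180 − 217.7040 = -37.7040
C = P + (C − P) = 53.82 + (-37.7040) = 16.1160

£16.12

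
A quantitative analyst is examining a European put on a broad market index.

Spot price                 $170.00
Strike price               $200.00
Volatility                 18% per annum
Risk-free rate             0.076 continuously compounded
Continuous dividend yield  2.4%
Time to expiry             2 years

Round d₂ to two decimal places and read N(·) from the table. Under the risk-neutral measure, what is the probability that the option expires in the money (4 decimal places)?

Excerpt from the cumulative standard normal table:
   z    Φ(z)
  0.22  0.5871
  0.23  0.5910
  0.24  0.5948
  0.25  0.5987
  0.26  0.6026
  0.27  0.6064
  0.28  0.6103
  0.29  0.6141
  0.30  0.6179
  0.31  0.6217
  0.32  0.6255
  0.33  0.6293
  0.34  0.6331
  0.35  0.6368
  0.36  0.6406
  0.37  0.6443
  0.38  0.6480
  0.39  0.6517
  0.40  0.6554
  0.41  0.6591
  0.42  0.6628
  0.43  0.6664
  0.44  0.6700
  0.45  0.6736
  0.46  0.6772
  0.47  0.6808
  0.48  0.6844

σ√T = 0.18·√2 = 0.2546
d₁ = [ln(170/200) + (0.076 − 0.024 + 0.18²/2)·2] / 0.2546 = [-0.1625 + 0.1364] / 0.2546 = -0.1026 ≈ -0.10
d₂ = d₁ − σ√T = -0.1026 − 0.2546 = -0.3572 ≈ -0.36
Risk-neutral Pr[S_T < K] = N(−d₂) = N(0.36) = 0.6406

0.6406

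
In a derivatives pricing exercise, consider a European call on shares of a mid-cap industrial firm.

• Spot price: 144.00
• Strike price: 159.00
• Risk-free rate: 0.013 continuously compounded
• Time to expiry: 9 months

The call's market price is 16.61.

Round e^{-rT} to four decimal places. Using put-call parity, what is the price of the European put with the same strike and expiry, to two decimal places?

e^(−rT) = e^(−0.013·0.75) = 0.9903
Put-call parity: C − P = S − K·e^(−rT) = 144 − 159·0.9903 = 144 − 157.4577 = -13.4577
P = C − (C − P) = 16.61 − (-13.4577) = 30.0677

30.07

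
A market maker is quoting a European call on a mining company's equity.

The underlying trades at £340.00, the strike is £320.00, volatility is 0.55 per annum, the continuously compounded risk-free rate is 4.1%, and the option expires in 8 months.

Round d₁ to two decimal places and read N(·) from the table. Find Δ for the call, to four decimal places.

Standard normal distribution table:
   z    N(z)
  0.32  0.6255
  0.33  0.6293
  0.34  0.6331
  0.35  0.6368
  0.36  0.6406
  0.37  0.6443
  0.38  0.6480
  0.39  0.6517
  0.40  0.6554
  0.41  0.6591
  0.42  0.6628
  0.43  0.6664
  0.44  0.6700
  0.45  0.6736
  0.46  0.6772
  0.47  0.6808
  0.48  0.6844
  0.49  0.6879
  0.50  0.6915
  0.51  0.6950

σ√T = 0.55 × 0.8165 = 0.4491
d₁ = [ln(340/320) + (0.041 + 0.55²/2)·0.6667] / 0.4491 = [0.0606 + 0.1282] / 0.4491 = 0.4204 → 0.42
N(d₁) = N(0.42) = 0.6628
Δ_call = N(d₁) = 0.6628

0.6628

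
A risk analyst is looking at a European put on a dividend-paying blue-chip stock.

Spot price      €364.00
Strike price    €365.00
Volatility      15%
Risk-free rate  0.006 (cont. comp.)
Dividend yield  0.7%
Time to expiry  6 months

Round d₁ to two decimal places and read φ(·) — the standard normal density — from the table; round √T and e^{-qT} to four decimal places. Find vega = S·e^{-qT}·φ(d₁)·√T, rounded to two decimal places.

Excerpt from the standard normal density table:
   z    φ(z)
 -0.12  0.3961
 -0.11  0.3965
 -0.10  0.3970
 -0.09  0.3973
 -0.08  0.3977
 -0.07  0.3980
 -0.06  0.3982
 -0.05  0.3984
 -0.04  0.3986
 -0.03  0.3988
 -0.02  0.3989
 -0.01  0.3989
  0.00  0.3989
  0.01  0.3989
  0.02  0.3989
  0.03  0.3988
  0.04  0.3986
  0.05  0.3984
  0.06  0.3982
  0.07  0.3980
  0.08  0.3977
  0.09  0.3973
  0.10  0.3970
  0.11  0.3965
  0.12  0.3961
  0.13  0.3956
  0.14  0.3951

102.31

T = 0.5;  σ√T = 0.1061
d₁ = [ln(364/365) + (0.006 − 0.007 + ½·0.15²)·0.5] / (σ√T) = (-0.0027 + 0.0051) / 0.1061 = 0.0225 ≈ 0.02
√T = √0.5 = 0.7071
φ(d₁) = φ(0.02) = 0.3989
e^(−qT) = e^(−0.007·0.5) = 0.9965
vega = S·e^(−qT)·φ(d₁)·√T = 364·0.9965·0.3989·0.7071 = 102.3113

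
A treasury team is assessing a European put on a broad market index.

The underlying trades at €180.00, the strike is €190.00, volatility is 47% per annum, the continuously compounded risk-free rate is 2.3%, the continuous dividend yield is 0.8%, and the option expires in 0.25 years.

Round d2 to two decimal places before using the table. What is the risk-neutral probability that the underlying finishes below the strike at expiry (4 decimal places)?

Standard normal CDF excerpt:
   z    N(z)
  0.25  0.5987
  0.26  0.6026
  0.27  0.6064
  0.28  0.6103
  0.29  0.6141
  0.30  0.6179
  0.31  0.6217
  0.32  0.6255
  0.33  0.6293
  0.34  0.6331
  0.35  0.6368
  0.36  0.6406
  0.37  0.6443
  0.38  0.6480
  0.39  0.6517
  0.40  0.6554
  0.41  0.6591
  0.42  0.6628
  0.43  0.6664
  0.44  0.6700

0.6293

T = 0.25;  σ√T = 0.2350
ln(S/K) + (r − q + σ²/2)T = ln(180/190) + (0.023 − 0.008 + 0.47²/2)·0.25 = -0.0541 + 0.0314 = -0.0227
d₁ = -0.0227 / 0.2350 = -0.0966 ⇒ -0.10
d₂ = d₁ − σ√T = -0.0966 − 0.2350 = -0.3316 ⇒ -0.33
Pr(exercise) under Q = N(−d₂) = N(0.33) = 0.6293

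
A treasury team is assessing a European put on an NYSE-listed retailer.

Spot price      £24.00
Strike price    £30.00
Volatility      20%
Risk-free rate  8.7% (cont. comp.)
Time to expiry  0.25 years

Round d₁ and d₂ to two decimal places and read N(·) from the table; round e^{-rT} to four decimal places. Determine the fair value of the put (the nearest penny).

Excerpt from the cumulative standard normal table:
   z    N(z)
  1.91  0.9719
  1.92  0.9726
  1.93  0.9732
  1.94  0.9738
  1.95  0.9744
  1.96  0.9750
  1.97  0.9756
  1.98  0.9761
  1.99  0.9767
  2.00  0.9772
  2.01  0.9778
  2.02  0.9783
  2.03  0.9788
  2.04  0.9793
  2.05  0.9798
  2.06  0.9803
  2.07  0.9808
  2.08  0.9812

σ√T = 0.2 × 0.5000 = 0.1000
d₁ = [ln(24/30) + (0.087 + 0.2²/2)·0.25] / 0.1000 = [-0.2231 + 0.0267] / 0.1000 = -1.9639 ≈ -1.96
d₂ = d₁ − σ√T = -1.9639 − 0.1000 = -2.0639 ≈ -2.06
exp(−rT) = exp(−0.087·0.25) = 0.9785
N(−d₂) = N(2.06) = 0.9803;  N(−d₁) = N(1.96) = 0.9750
P = 30·0.9785·0.9803 − 24·0.9750 = 28.7767 − 23.4000 = 5.3767

£5.38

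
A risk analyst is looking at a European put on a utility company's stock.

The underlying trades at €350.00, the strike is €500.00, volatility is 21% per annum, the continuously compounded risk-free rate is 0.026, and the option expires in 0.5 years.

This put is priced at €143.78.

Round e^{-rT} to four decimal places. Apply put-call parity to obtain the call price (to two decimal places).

e^(−rT) = e^(−0.026·0.5) = 0.9871
Put-call parity: C − P = S − K·e^(−rT) = 350 − 500·0.9871 = 350 − 493.5500 = -143.5500
C = P + (C − P) = 143.78 + (-143.5500) = 0.2300

€0.23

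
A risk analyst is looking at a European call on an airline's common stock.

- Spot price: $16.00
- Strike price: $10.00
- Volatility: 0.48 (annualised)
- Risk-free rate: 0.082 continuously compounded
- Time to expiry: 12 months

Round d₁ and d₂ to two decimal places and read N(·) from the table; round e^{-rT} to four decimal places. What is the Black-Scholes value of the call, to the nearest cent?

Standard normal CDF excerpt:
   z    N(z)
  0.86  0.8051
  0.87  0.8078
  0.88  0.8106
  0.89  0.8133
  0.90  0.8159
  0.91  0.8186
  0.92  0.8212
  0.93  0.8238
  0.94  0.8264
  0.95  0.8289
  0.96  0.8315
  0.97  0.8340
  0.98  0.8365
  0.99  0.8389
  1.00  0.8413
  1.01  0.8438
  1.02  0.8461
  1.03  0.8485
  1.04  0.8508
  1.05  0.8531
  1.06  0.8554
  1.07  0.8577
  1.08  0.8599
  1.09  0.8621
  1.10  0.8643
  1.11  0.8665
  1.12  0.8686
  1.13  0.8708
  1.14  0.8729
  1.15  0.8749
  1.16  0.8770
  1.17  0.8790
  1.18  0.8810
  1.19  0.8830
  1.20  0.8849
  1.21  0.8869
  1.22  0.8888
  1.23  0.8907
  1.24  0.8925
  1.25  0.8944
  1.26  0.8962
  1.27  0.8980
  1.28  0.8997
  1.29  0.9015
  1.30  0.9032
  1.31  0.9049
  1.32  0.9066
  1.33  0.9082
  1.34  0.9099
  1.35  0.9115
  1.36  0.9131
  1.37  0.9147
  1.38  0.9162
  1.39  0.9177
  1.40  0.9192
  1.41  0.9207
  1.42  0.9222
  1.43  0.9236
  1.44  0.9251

T = 1;  σ√T = 0.4800
d₁ = [ln(16/10) + (0.082 + ½·0.48²)·1] / (σ√T) = (0.4700 + 0.1972) / 0.4800 = 1.3900 which rounds to 1.39
d₂ = 1.3900 − 0.4800 = 0.9100 which rounds to 0.91
exp(−rT) = exp(−0.082·1) = 0.9213
N(d₁) = N(1.39) = 0.9177;  N(d₂) = N(0.91) = 0.8186
C = 16·0.9177 − 10·0.9213·0.8186 = 14.6832 − 7.5418 = 7.1414

$7.14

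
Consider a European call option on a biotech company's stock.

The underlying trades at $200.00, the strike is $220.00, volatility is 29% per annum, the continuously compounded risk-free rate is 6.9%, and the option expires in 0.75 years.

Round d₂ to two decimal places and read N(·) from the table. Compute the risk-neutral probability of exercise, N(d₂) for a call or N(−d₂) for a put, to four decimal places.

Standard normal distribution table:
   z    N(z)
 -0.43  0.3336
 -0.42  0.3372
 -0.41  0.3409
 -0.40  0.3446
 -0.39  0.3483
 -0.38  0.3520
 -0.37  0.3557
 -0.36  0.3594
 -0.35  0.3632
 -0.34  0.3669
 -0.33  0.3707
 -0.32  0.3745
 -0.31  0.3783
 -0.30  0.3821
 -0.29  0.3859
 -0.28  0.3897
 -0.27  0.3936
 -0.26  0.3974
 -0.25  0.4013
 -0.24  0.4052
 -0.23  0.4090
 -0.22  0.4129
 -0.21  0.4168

T = 0.75;  σ√T = 0.2511
d₁ = [ln(200/220) + (0.069 + 0.29²/2)·0.75] / 0.2511 = [-0.0953 + 0.0833] / 0.2511 = -0.0479 ⇒ -0.05
d₂ = d₁ − σ√T = -0.0479 − 0.2511 = -0.2990 ⇒ -0.30
Risk-neutral Pr[S_T > K] = N(d₂) = N(-0.30) = 0.3821

0.3821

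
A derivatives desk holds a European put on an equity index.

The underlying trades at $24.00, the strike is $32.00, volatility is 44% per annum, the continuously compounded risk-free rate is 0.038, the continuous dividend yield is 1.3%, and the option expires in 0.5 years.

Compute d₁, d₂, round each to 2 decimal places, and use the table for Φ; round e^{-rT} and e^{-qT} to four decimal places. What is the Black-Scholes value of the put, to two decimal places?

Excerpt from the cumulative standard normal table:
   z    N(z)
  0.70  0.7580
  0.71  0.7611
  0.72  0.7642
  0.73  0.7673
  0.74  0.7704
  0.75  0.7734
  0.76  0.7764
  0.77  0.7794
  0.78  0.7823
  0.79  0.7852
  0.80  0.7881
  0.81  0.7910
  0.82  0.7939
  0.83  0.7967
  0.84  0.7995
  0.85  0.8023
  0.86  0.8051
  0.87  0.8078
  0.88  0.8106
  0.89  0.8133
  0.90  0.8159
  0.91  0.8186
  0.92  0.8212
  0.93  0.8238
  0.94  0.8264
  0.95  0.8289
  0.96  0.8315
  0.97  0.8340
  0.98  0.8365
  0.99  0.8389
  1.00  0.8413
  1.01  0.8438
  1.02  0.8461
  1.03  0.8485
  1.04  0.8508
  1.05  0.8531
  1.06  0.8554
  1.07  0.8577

σ√T = 0.44·√0.5 = 0.3111
d₁ = [ln(24/32) + (0.038 − 0.013 + 0.44²/2)·0.5] / 0.3111 = [-0.2877 + 0.0609] / 0.3111 = -0.7289 which rounds to -0.73
d₂ = d₁ − σ√T = -0.7289 − 0.3111 = -1.0400 which rounds to -1.04
e^(−qT) = e^(−0.013·0.5) = 0.9935;  e^(−rT) = e^(−0.038·0.5) = 0.9812
N(−d₂) = N(1.04) = 0.8508;  N(−d₁) = N(0.73) = 0.7673
P = 32·0.9812·0.8508 − 24·0.9935·0.7673 = 26.7138 − 18.2955 = 8.4183

$8.42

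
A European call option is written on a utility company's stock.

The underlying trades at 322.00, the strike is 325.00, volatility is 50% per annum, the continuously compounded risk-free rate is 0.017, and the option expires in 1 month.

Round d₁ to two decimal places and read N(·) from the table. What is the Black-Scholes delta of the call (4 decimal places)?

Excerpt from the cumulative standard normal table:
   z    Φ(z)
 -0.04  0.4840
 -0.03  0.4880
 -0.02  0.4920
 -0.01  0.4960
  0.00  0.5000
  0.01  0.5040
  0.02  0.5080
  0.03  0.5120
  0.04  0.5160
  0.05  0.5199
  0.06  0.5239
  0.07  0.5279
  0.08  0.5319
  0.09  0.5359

T = 0.08333;  σ√T = 0.1443
d₁ = [ln(322/325) + (0.017 + 0.5²/2)·0.08333] / 0.1443 = [-0.0093 + 0.0118] / 0.1443 = 0.0177 ⇒ 0.02
N(d₁) = N(0.02) = 0.5080
Δ_call = N(d₁) = 0.5080

0.5080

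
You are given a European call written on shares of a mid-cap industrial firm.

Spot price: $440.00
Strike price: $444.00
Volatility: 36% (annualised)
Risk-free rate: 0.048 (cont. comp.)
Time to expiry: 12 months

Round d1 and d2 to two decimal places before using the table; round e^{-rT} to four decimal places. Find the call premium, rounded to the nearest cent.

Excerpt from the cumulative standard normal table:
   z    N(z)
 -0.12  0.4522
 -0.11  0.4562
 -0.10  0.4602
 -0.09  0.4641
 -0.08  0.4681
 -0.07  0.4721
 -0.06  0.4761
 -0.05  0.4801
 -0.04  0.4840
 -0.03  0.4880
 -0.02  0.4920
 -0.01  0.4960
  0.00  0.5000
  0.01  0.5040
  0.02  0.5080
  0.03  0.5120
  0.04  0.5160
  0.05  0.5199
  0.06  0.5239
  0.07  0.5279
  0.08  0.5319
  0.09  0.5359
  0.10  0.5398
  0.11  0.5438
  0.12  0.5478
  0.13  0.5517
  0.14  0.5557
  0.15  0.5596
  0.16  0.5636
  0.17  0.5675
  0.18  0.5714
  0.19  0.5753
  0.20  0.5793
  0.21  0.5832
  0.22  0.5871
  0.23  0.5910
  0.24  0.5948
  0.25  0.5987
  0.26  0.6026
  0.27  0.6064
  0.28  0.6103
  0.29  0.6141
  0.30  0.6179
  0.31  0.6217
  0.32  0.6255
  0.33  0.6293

$70.42

σ√T = 0.36 × 1.0000 = 0.3600
ln(S/K) + (r + σ²/2)T = ln(440/444) + (0.048 + 0.36²/2)·1 = -0.0090 + 0.1128 = 0.1038
d₁ = 0.1038 / 0.3600 = 0.2882 ⇒ 0.29
d₂ = d₁ − σ√T = 0.2882 − 0.3600 = -0.0718 ⇒ -0.07
exp(−rT) = exp(−0.048·1) = 0.9531
N(d₁) = N(0.29) = 0.6141;  N(d₂) = N(-0.07) = 0.4721
C = 440·0.6141 − 444·0.9531·0.4721 = 270.2040 − 199.7816 = 70.4224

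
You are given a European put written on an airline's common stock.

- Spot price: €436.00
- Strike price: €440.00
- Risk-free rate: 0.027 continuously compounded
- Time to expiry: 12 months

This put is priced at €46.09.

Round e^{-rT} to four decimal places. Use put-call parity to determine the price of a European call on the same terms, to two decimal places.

exp(−rT) = exp(−0.027·1) = 0.9734
Put-call parity: C − P = S − K·e^(−rT) = 436 − 440·0.9734 = 436 − 428.2960 = 7.7040
C = P + (C − P) = 46.09 + (7.7040) = 53.7940

€53.79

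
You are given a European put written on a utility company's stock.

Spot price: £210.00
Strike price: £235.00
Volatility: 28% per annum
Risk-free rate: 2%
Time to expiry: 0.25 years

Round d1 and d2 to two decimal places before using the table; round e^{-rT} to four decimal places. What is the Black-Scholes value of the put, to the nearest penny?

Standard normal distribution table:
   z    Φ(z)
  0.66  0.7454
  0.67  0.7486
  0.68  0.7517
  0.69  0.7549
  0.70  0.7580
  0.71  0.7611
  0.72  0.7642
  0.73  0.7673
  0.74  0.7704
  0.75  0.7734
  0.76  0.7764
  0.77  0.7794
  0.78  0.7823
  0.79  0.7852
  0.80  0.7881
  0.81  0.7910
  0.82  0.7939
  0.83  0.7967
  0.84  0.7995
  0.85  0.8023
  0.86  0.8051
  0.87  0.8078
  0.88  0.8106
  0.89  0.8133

£27.76

σ√T = 0.28·√0.25 = 0.1400
d₁ = [ln(210/235) + (0.02 + ½·0.28²)·0.25] / (σ√T) = (-0.1125 + 0.0148) / 0.1400 = -0.6977 → -0.70
d₂ = -0.6977 − 0.1400 = -0.8377 → -0.84
exp(−rT) = exp(−0.02·0.25) = 0.9950
N(−d₂) = N(0.84) = 0.7995;  N(−d₁) = N(0.70) = 0.7580
P = 235·0.9950·0.7995 − 210·0.7580 = 186.9431 − 159.1800 = 27.7631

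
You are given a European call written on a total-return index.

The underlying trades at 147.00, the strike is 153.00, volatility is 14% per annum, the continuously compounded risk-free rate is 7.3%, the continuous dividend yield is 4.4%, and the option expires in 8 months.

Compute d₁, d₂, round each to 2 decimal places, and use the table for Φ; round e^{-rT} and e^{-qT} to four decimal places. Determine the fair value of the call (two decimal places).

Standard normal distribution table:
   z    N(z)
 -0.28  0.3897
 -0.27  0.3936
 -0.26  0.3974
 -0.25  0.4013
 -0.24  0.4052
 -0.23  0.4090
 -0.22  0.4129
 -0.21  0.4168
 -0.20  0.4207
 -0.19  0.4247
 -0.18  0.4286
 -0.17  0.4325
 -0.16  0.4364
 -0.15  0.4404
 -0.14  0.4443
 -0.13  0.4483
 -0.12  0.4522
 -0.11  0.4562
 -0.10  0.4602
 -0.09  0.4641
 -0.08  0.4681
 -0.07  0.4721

5.50

σ√T = 0.14 × 0.8165 = 0.1143
d₁ = [ln(147/153) + (0.073 − 0.044 + 0.14²/2)·0.6667] / 0.1143 = [-0.0400 + 0.0259] / 0.1143 = -0.1237 → -0.12
d₂ = d₁ − σ√T = -0.1237 − 0.1143 = -0.2380 → -0.24
exp(−qT) = exp(−0.044·0.6667) = 0.9711;  exp(−rT) = exp(−0.073·0.6667) = 0.9525
N(d₁) = N(-0.12) = 0.4522;  N(d₂) = N(-0.24) = 0.4052
C = 147·0.9711·0.4522 − 153·0.9525·0.4052 = 64.5523 − 59.0508 = 5.5015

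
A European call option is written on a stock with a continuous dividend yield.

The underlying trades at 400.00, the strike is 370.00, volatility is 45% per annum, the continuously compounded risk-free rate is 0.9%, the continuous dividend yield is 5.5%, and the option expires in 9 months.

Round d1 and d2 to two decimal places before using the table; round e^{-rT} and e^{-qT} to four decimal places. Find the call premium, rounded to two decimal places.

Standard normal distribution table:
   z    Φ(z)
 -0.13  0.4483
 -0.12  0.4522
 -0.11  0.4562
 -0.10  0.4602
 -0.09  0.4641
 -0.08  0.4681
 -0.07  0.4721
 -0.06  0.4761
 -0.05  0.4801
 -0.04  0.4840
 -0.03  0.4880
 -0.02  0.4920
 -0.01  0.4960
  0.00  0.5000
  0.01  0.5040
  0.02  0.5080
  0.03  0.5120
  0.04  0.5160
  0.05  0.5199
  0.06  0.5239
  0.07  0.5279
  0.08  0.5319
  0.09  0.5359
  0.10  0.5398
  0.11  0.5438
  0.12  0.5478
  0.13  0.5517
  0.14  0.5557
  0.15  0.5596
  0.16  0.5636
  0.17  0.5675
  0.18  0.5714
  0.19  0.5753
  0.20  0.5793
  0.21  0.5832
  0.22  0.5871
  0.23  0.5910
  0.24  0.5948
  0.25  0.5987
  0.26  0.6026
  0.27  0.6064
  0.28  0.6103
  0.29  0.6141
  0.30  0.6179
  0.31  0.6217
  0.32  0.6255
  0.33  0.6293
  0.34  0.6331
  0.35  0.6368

66.60

T = 0.75;  σ√T = 0.3897
d₁ = [ln(400/370) + (0.009 − 0.055 + ½·0.45²)·0.75] / (σ√T) = (0.0780 + 0.0414) / 0.3897 = 0.3064 which rounds to 0.31
d₂ = 0.3064 − 0.3897 = -0.0833 which rounds to -0.08
exp(−qT) = exp(−0.055·0.75) = 0.9596;  exp(−rT) = exp(−0.009·0.75) = 0.9933
C = 400·0.9596·N(0.31) − 370·0.9933·N(-0.08) = 400·0.9596·0.6217 − 370·0.9933·0.4681 = 238.6333 − 172.0366 = 66.5967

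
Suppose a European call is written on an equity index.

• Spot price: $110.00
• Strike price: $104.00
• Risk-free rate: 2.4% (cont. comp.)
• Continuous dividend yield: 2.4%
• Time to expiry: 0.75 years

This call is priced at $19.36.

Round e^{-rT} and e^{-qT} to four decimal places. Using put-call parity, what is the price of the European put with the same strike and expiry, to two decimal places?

$13.47

exp(−qT) = exp(−0.024·0.75) = 0.9822;  exp(−rT) = exp(−0.024·0.75) = 0.9822
Put-call parity: C − P = S·e^(−qT) − K·e^(−rT) = 110·0.9822 − 104·0.9822 = 108.0420 − 102.1488 = 5.8932
P = C − (C − P) = 19.36 − (5.8932) = 13.4668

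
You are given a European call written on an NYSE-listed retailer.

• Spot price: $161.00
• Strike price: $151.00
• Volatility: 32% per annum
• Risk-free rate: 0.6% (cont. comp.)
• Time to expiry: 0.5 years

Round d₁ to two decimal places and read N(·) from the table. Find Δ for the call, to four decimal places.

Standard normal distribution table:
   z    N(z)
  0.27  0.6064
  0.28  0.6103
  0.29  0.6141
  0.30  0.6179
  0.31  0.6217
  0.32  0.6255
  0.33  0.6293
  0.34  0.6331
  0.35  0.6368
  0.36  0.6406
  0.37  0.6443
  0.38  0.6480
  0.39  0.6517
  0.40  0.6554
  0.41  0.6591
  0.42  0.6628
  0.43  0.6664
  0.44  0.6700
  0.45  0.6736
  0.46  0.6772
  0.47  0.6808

0.6591

σ√T = 0.32·√0.5 = 0.2263
d₁ = [ln(161/151) + (0.006 + 0.32²/2)·0.5] / 0.2263 = [0.0641 + 0.0286] / 0.2263 = 0.4098 ⇒ 0.41
N(d₁) = N(0.41) = 0.6591
Δ_call = N(d₁) = 0.6591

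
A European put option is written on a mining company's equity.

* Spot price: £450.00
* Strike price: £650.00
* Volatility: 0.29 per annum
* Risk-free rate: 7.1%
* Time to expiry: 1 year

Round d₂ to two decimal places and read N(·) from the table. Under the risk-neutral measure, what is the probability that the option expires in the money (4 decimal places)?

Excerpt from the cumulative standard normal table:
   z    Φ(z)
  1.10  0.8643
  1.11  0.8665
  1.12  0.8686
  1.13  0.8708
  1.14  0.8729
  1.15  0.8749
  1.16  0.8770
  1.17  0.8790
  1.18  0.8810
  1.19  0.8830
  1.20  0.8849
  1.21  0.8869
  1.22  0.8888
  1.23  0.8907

0.8790

T = 1;  σ√T = 0.2900
d₁ = [ln(450/650) + (0.071 + ½·0.29²)·1] / (σ√T) = (-0.3677 + 0.1130) / 0.2900 = -0.8782 which rounds to -0.88
d₂ = -0.8782 − 0.2900 = -1.1682 which rounds to -1.17
Risk-neutral Pr[S_T < K] = N(−d₂) = N(1.17) = 0.8790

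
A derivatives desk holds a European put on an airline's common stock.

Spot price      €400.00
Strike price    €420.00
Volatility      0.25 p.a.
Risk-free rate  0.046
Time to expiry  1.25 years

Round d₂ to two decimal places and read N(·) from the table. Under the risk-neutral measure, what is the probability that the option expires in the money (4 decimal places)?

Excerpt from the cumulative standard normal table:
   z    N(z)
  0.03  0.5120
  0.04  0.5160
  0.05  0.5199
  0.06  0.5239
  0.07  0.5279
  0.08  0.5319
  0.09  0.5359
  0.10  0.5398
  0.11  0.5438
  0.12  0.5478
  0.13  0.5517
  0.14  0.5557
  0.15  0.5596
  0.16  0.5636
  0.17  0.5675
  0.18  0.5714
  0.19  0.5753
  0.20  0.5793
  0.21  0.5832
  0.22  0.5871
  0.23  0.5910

0.5438

σ√T = 0.25·√1.25 = 0.2795
d₁ = [ln(400/420) + (0.046 + 0.25²/2)·1.25] / 0.2795 = [-0.0488 + 0.0966] / 0.2795 = 0.1709 ≈ 0.17
d₂ = d₁ − σ√T = 0.1709 − 0.2795 = -0.1086 ≈ -0.11
Pr(exercise) under Q = N(−d₂) = N(0.11) = 0.5438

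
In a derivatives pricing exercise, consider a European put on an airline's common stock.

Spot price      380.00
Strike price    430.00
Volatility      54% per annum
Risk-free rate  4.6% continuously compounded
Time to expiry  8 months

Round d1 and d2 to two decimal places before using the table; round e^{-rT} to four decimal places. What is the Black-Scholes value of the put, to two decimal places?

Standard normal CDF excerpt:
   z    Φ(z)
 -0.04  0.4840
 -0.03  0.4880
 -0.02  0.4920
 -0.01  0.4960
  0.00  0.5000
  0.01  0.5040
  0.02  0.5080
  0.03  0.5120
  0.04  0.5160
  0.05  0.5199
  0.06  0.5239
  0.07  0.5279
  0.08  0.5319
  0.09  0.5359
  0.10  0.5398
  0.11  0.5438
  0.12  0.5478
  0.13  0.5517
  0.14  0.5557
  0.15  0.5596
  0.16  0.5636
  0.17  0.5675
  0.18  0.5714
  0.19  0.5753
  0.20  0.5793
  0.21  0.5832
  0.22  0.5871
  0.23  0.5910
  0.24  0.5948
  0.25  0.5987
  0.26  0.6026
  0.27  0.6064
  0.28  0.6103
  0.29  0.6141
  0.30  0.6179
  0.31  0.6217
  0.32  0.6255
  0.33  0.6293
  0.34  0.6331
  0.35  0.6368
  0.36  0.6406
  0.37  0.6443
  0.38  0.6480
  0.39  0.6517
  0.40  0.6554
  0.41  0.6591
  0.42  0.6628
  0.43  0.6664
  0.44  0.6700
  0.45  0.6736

σ√T = 0.54·√0.6667 = 0.4409
ln(S/K) + (r + σ²/2)T = ln(380/430) + (0.046 + 0.54²/2)·0.6667 = -0.1236 + 0.1279 = 0.0043
d₁ = 0.0043 / 0.4409 = 0.0096 which rounds to 0.01
d₂ = d₁ − σ√T = 0.0096 − 0.4409 = -0.4313 which rounds to -0.43
exp(−rT) = exp(−0.046·0.6667) = 0.9698
P = 430·0.9698·N(0.43) − 380·N(-0.01) = 430·0.9698·0.6664 − 380·0.4960 = 277.8981 − 188.4800 = 89.4181

89.42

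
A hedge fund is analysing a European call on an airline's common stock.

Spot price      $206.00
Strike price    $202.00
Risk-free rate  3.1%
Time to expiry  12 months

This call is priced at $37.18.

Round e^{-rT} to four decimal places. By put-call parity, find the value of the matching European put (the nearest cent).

$27.02

e^(−rT) = e^(−0.031·1) = 0.9695
Put-call parity: C − P = S − K·e^(−rT) = 206 − 202·0.9695 = 206 − 195.8390 = 10.1610
P = C − (C − P) = 37.18 − (10.1610) = 27.0190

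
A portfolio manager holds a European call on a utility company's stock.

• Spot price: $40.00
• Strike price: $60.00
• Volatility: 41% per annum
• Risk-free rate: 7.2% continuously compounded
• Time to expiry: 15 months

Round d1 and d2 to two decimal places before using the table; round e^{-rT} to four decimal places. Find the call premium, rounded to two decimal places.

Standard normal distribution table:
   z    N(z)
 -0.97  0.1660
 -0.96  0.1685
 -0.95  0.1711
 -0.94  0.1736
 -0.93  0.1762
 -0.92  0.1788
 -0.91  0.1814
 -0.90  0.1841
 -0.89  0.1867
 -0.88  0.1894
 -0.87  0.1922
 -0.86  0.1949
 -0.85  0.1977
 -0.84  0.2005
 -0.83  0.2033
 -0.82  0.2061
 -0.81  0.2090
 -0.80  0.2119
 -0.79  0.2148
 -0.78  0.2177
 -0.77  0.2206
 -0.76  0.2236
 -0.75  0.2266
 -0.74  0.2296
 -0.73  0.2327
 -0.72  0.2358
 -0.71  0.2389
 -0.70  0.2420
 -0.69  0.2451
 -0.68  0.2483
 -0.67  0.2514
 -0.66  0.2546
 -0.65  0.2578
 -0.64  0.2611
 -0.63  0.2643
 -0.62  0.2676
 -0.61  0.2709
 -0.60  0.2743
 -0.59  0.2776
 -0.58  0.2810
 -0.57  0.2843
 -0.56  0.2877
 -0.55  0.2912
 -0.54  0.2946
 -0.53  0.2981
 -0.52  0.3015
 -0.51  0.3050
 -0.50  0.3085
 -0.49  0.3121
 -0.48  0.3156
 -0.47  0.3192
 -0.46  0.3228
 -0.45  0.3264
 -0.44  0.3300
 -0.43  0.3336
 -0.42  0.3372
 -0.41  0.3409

σ√T = 0.41 × 1.1180 = 0.4584
d₁ = [ln(40/60) + (0.072 + 0.41²/2)·1.25] / 0.4584 = [-0.4055 + 0.1951] / 0.4584 = -0.4590 which rounds to -0.46
d₂ = d₁ − σ√T = -0.4590 − 0.4584 = -0.9174 which rounds to -0.92
exp(−rT) = exp(−0.072·1.25) = 0.9139
N(d₁) = N(-0.46) = 0.3228;  N(d₂) = N(-0.92) = 0.1788
C = 40·0.3228 − 60·0.9139·0.1788 = 12.9120 − 9.8043 = 3.1077

$3.11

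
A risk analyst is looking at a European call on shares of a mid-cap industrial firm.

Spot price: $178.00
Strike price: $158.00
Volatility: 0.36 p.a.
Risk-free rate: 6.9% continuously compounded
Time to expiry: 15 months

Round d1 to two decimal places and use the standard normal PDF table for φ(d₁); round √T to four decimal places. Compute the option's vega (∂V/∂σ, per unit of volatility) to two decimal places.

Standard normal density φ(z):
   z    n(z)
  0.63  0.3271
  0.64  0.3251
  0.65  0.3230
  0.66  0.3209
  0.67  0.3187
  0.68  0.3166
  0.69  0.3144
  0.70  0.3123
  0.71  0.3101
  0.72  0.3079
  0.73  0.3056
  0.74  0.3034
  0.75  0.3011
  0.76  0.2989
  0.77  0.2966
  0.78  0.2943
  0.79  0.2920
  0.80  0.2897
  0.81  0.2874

σ√T = 0.36·√1.25 = 0.4025
d₁ = [ln(178/158) + (0.069 + 0.36²/2)·1.25] / 0.4025 = [0.1192 + 0.1673] / 0.4025 = 0.7117 ≈ 0.71
√T = √1.25 = 1.1180
φ(d₁) = φ(0.71) = 0.3101
vega = S·φ(d₁)·√T = 178·0.3101·1.1180 = 61.7111

61.71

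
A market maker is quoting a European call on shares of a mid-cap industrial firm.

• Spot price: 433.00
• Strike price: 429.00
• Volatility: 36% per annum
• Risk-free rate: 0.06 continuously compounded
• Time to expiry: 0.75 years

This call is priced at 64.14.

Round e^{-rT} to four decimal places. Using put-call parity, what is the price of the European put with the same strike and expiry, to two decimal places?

e^(−rT) = e^(−0.06·0.75) = 0.9560
Put-call parity: C − P = S − K·e^(−rT) = 433 − 429·0.9560 = 433 − 410.1240 = 22.8760
P = C − (C − P) = 64.14 − (22.8760) = 41.2640

41.26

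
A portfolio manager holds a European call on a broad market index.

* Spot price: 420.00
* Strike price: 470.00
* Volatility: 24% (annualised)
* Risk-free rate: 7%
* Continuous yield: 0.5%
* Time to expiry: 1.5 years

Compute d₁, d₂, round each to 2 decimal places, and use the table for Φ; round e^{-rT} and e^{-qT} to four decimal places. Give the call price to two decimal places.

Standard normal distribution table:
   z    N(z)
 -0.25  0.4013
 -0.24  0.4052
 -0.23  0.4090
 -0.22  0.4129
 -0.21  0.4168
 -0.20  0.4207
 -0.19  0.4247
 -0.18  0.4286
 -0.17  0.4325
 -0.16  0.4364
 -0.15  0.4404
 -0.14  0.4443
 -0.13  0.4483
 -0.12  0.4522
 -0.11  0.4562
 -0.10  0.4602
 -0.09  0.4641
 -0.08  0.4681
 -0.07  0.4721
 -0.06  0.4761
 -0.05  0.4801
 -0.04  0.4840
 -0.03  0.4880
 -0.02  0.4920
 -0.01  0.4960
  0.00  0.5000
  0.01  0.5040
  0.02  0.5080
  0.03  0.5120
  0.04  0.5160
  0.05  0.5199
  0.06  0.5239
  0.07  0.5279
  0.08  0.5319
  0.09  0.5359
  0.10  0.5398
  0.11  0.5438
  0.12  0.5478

σ√T = 0.24 × 1.2247 = 0.2939
d₁ = [ln(420/470) + (0.07 − 0.005 + ½·0.24²)·1.5] / (σ√T) = (-0.1125 + 0.1407) / 0.2939 = 0.0960 ≈ 0.10
d₂ = 0.0960 − 0.2939 = -0.1979 ≈ -0.20
exp(−qT) = exp(−0.005·1.5) = 0.9925;  exp(−rT) = exp(−0.07·1.5) = 0.9003
C = 420·0.9925·N(0.10) − 470·0.9003·N(-0.20) = 420·0.9925·0.5398 − 470·0.9003·0.4207 = 225.0156 − 178.0154 = 47.0002

47.00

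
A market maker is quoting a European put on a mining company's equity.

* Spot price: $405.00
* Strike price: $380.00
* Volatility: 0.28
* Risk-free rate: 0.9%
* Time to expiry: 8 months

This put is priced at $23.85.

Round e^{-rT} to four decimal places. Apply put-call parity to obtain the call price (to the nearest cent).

e^(−rT) = e^(−0.009·0.6667) = 0.9940
Put-call parity: C − P = S − K·e^(−rT) = 405 − 380·0.9940 = 405 − 377.7200 = 27.2800
C = P + (C − P) = 23.85 + (27.2800) = 51.1300

$51.13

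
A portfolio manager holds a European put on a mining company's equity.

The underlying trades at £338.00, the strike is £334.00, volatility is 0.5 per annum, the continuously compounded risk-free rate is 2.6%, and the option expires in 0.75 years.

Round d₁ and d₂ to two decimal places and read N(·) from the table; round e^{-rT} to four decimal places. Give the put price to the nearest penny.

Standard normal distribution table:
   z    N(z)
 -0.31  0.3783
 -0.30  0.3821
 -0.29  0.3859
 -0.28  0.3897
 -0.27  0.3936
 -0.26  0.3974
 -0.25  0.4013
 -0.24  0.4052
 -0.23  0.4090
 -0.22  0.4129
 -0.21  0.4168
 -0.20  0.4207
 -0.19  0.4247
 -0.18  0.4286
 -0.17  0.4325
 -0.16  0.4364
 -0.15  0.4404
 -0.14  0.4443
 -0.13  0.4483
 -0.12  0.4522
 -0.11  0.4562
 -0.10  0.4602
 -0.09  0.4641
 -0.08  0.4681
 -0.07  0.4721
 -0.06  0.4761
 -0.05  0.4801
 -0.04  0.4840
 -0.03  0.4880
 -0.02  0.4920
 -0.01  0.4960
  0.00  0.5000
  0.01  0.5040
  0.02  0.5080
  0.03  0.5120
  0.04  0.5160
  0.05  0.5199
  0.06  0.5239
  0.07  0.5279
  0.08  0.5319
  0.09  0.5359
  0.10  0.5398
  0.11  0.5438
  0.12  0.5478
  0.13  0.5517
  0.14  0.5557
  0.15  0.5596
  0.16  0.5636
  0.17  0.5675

σ√T = 0.5·√0.75 = 0.4330
d₁ = [ln(338/334) + (0.026 + ½·0.5²)·0.75] / (σ√T) = (0.0119 + 0.1132) / 0.4330 = 0.2890 → 0.29
d₂ = 0.2890 − 0.4330 = -0.1440 → -0.14
e^(−rT) = e^(−0.026·0.75) = 0.9807
P = 334·0.9807·N(0.14) − 338·N(-0.29) = 334·0.9807·0.5557 − 338·0.3859 = 182.0216 − 130.4342 = 51.5874

£51.59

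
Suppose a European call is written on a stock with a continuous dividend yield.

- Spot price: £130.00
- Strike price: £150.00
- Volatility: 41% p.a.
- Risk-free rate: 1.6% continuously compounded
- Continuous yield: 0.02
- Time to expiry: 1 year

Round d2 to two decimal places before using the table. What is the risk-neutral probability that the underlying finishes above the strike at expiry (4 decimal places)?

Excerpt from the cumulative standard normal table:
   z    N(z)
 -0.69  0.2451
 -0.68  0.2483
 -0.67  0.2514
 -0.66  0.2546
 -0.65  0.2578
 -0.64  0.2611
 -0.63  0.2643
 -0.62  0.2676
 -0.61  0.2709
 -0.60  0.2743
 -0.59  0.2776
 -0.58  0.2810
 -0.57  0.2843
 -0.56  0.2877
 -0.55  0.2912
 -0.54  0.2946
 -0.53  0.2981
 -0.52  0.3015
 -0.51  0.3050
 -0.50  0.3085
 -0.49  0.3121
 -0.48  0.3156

T = 1;  σ√T = 0.4100
d₁ = [ln(130/150) + (0.016 − 0.02 + 0.41²/2)·1] / 0.4100 = [-0.1431 + 0.0800] / 0.4100 = -0.1538 → -0.15
d₂ = d₁ − σ√T = -0.1538 − 0.4100 = -0.5638 → -0.56
Pr(exercise) under Q = N(d₂) = 0.2877

0.2877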